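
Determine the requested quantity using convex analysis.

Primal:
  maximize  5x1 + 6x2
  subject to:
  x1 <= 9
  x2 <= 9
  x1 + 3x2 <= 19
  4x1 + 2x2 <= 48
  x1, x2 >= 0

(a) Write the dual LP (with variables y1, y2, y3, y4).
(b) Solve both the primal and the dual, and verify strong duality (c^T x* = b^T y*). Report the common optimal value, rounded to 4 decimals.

The standard primal-dual pair for 'max c^T x s.t. A x <= b, x >= 0' is:
  Dual:  min b^T y  s.t.  A^T y >= c,  y >= 0.

So the dual LP is:
  minimize  9y1 + 9y2 + 19y3 + 48y4
  subject to:
    y1 + y3 + 4y4 >= 5
    y2 + 3y3 + 2y4 >= 6
    y1, y2, y3, y4 >= 0

Solving the primal: x* = (9, 3.3333).
  primal value c^T x* = 65.
Solving the dual: y* = (3, 0, 2, 0).
  dual value b^T y* = 65.
Strong duality: c^T x* = b^T y*. Confirmed.

65


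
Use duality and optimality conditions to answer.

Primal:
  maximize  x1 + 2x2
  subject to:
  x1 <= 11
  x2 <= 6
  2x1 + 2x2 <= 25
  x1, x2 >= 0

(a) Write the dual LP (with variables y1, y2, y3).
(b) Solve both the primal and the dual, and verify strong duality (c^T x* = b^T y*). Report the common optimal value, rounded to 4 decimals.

The standard primal-dual pair for 'max c^T x s.t. A x <= b, x >= 0' is:
  Dual:  min b^T y  s.t.  A^T y >= c,  y >= 0.

So the dual LP is:
  minimize  11y1 + 6y2 + 25y3
  subject to:
    y1 + 2y3 >= 1
    y2 + 2y3 >= 2
    y1, y2, y3 >= 0

Solving the primal: x* = (6.5, 6).
  primal value c^T x* = 18.5.
Solving the dual: y* = (0, 1, 0.5).
  dual value b^T y* = 18.5.
Strong duality: c^T x* = b^T y*. Confirmed.

18.5


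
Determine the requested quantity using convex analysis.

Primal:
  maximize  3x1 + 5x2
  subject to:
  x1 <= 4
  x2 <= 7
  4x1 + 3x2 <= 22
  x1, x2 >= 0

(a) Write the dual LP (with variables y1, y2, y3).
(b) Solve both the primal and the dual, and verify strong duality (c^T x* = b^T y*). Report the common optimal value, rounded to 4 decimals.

The standard primal-dual pair for 'max c^T x s.t. A x <= b, x >= 0' is:
  Dual:  min b^T y  s.t.  A^T y >= c,  y >= 0.

So the dual LP is:
  minimize  4y1 + 7y2 + 22y3
  subject to:
    y1 + 4y3 >= 3
    y2 + 3y3 >= 5
    y1, y2, y3 >= 0

Solving the primal: x* = (0.25, 7).
  primal value c^T x* = 35.75.
Solving the dual: y* = (0, 2.75, 0.75).
  dual value b^T y* = 35.75.
Strong duality: c^T x* = b^T y*. Confirmed.

35.75


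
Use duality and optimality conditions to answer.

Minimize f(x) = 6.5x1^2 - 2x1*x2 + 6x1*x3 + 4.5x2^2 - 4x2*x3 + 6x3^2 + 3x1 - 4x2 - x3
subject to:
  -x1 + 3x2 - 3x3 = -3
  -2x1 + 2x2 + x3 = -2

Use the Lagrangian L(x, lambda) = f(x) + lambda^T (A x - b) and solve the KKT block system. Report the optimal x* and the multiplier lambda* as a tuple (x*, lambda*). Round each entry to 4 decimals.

Form the Lagrangian:
  L(x, lambda) = (1/2) x^T Q x + c^T x + lambda^T (A x - b)
Stationarity (grad_x L = 0): Q x + c + A^T lambda = 0.
Primal feasibility: A x = b.

This gives the KKT block system:
  [ Q   A^T ] [ x     ]   [-c ]
  [ A    0  ] [ lambda ] = [ b ]

Solving the linear system:
  x*      = (0.1864, -0.8551, 0.0828)
  lambda* = (2.3849, 2.6224)
  f(x*)   = 8.148

x* = (0.1864, -0.8551, 0.0828), lambda* = (2.3849, 2.6224)


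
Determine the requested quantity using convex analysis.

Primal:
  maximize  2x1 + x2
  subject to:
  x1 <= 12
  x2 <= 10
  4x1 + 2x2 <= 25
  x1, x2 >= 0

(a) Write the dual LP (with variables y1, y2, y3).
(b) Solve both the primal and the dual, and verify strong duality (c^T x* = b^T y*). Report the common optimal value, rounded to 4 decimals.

The standard primal-dual pair for 'max c^T x s.t. A x <= b, x >= 0' is:
  Dual:  min b^T y  s.t.  A^T y >= c,  y >= 0.

So the dual LP is:
  minimize  12y1 + 10y2 + 25y3
  subject to:
    y1 + 4y3 >= 2
    y2 + 2y3 >= 1
    y1, y2, y3 >= 0

Solving the primal: x* = (6.25, 0).
  primal value c^T x* = 12.5.
Solving the dual: y* = (0, 0, 0.5).
  dual value b^T y* = 12.5.
Strong duality: c^T x* = b^T y*. Confirmed.

12.5


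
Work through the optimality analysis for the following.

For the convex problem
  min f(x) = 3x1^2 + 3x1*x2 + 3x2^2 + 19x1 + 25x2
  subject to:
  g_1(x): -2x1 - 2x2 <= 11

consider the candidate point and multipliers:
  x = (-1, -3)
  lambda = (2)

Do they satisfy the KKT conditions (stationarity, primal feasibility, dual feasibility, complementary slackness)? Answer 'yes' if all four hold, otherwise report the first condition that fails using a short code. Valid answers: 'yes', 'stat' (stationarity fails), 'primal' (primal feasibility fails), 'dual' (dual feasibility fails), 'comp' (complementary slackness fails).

Gradient of f: grad f(x) = Q x + c = (4, 4)
Constraint values g_i(x) = a_i^T x - b_i:
  g_1((-1, -3)) = -3
Stationarity residual: grad f(x) + sum_i lambda_i a_i = (0, 0)
  -> stationarity OK
Primal feasibility (all g_i <= 0): OK
Dual feasibility (all lambda_i >= 0): OK
Complementary slackness (lambda_i * g_i(x) = 0 for all i): FAILS

Verdict: the first failing condition is complementary_slackness -> comp.

comp


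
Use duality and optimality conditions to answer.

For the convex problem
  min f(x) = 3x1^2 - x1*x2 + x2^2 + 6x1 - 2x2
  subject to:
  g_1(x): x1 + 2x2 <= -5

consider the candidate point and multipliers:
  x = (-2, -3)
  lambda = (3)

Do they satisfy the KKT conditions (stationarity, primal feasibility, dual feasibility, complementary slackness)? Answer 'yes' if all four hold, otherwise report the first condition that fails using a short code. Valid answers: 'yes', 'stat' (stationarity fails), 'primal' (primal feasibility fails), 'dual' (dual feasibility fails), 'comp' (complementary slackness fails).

Gradient of f: grad f(x) = Q x + c = (-3, -6)
Constraint values g_i(x) = a_i^T x - b_i:
  g_1((-2, -3)) = -3
Stationarity residual: grad f(x) + sum_i lambda_i a_i = (0, 0)
  -> stationarity OK
Primal feasibility (all g_i <= 0): OK
Dual feasibility (all lambda_i >= 0): OK
Complementary slackness (lambda_i * g_i(x) = 0 for all i): FAILS

Verdict: the first failing condition is complementary_slackness -> comp.

comp


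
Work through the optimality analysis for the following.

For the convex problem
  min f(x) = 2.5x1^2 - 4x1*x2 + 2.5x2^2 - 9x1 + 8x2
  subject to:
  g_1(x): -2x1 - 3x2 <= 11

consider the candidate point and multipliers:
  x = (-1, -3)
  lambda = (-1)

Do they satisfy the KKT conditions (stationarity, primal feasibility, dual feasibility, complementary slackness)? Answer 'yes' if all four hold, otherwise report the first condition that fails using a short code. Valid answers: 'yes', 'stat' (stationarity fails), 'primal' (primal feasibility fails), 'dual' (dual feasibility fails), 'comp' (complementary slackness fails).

Gradient of f: grad f(x) = Q x + c = (-2, -3)
Constraint values g_i(x) = a_i^T x - b_i:
  g_1((-1, -3)) = 0
Stationarity residual: grad f(x) + sum_i lambda_i a_i = (0, 0)
  -> stationarity OK
Primal feasibility (all g_i <= 0): OK
Dual feasibility (all lambda_i >= 0): FAILS
Complementary slackness (lambda_i * g_i(x) = 0 for all i): OK

Verdict: the first failing condition is dual_feasibility -> dual.

dual


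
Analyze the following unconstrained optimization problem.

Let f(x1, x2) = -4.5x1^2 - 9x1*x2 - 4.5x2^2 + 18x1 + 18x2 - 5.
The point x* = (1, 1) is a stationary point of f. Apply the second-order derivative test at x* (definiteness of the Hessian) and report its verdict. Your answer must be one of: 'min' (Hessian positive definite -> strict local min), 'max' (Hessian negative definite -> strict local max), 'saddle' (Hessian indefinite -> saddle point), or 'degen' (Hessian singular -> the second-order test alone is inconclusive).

Compute the Hessian H = grad^2 f:
  H = [[-9, -9], [-9, -9]]
Verify stationarity: grad f(x*) = H x* + g = (0, 0).
Eigenvalues of H: -18, 0.
H has a zero eigenvalue (singular; negative semidefinite but not definite), so H is neither positive definite, negative definite, nor indefinite. The second-order test alone is inconclusive -> degen.
(Indeed, f is constant along the null direction of H through x*, so x* is not a strict local extremum.)

degen


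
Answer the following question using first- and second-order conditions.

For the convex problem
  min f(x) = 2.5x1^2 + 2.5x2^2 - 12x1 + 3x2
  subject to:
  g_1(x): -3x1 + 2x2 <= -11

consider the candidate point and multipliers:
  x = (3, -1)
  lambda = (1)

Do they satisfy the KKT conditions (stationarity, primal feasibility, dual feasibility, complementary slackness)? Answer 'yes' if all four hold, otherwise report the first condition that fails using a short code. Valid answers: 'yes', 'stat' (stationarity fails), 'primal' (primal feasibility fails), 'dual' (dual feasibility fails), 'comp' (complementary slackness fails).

Gradient of f: grad f(x) = Q x + c = (3, -2)
Constraint values g_i(x) = a_i^T x - b_i:
  g_1((3, -1)) = 0
Stationarity residual: grad f(x) + sum_i lambda_i a_i = (0, 0)
  -> stationarity OK
Primal feasibility (all g_i <= 0): OK
Dual feasibility (all lambda_i >= 0): OK
Complementary slackness (lambda_i * g_i(x) = 0 for all i): OK

Verdict: yes, KKT holds.

yes


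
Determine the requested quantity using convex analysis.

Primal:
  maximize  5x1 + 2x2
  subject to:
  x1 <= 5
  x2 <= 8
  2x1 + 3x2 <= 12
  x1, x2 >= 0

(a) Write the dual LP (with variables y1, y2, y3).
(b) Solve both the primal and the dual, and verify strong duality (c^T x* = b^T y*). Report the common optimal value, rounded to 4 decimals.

The standard primal-dual pair for 'max c^T x s.t. A x <= b, x >= 0' is:
  Dual:  min b^T y  s.t.  A^T y >= c,  y >= 0.

So the dual LP is:
  minimize  5y1 + 8y2 + 12y3
  subject to:
    y1 + 2y3 >= 5
    y2 + 3y3 >= 2
    y1, y2, y3 >= 0

Solving the primal: x* = (5, 0.6667).
  primal value c^T x* = 26.3333.
Solving the dual: y* = (3.6667, 0, 0.6667).
  dual value b^T y* = 26.3333.
Strong duality: c^T x* = b^T y*. Confirmed.

26.3333


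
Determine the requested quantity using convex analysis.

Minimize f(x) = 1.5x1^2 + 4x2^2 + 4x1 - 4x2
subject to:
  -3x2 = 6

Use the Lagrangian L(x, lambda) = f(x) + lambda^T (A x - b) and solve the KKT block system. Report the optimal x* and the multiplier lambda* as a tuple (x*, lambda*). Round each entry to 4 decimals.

Form the Lagrangian:
  L(x, lambda) = (1/2) x^T Q x + c^T x + lambda^T (A x - b)
Stationarity (grad_x L = 0): Q x + c + A^T lambda = 0.
Primal feasibility: A x = b.

This gives the KKT block system:
  [ Q   A^T ] [ x     ]   [-c ]
  [ A    0  ] [ lambda ] = [ b ]

Solving the linear system:
  x*      = (-1.3333, -2)
  lambda* = (-6.6667)
  f(x*)   = 21.3333

x* = (-1.3333, -2), lambda* = (-6.6667)


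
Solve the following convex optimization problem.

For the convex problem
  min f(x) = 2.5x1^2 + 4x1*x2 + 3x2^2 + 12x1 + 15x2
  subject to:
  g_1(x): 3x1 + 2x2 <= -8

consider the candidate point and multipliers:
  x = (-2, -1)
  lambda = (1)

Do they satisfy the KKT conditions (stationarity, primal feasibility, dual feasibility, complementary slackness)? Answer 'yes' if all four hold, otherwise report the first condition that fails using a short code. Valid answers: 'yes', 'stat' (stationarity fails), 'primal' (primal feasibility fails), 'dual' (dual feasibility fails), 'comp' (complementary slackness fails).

Gradient of f: grad f(x) = Q x + c = (-2, 1)
Constraint values g_i(x) = a_i^T x - b_i:
  g_1((-2, -1)) = 0
Stationarity residual: grad f(x) + sum_i lambda_i a_i = (1, 3)
  -> stationarity FAILS
Primal feasibility (all g_i <= 0): OK
Dual feasibility (all lambda_i >= 0): OK
Complementary slackness (lambda_i * g_i(x) = 0 for all i): OK

Verdict: the first failing condition is stationarity -> stat.

stat


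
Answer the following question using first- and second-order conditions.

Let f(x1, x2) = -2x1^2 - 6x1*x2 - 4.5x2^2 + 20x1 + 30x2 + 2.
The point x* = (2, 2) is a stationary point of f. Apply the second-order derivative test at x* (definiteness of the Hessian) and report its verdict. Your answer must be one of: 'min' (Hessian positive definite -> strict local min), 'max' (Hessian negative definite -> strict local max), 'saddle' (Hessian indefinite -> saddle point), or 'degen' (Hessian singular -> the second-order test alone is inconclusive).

Compute the Hessian H = grad^2 f:
  H = [[-4, -6], [-6, -9]]
Verify stationarity: grad f(x*) = H x* + g = (0, 0).
Eigenvalues of H: -13, 0.
H has a zero eigenvalue (singular; negative semidefinite but not definite), so H is neither positive definite, negative definite, nor indefinite. The second-order test alone is inconclusive -> degen.
(Indeed, f is constant along the null direction of H through x*, so x* is not a strict local extremum.)

degen


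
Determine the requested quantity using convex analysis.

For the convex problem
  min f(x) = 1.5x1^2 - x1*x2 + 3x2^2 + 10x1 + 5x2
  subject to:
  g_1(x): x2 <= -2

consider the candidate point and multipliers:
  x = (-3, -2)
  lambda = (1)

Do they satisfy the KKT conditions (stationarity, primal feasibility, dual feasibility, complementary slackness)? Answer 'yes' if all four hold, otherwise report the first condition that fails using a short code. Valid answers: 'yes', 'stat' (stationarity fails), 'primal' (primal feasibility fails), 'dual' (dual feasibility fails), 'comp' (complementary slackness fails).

Gradient of f: grad f(x) = Q x + c = (3, -4)
Constraint values g_i(x) = a_i^T x - b_i:
  g_1((-3, -2)) = 0
Stationarity residual: grad f(x) + sum_i lambda_i a_i = (3, -3)
  -> stationarity FAILS
Primal feasibility (all g_i <= 0): OK
Dual feasibility (all lambda_i >= 0): OK
Complementary slackness (lambda_i * g_i(x) = 0 for all i): OK

Verdict: the first failing condition is stationarity -> stat.

stat


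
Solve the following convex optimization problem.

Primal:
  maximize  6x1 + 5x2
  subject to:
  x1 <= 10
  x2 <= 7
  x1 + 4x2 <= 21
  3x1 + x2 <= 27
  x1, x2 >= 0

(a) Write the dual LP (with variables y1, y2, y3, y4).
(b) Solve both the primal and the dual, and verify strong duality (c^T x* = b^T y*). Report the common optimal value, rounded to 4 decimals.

The standard primal-dual pair for 'max c^T x s.t. A x <= b, x >= 0' is:
  Dual:  min b^T y  s.t.  A^T y >= c,  y >= 0.

So the dual LP is:
  minimize  10y1 + 7y2 + 21y3 + 27y4
  subject to:
    y1 + y3 + 3y4 >= 6
    y2 + 4y3 + y4 >= 5
    y1, y2, y3, y4 >= 0

Solving the primal: x* = (7.9091, 3.2727).
  primal value c^T x* = 63.8182.
Solving the dual: y* = (0, 0, 0.8182, 1.7273).
  dual value b^T y* = 63.8182.
Strong duality: c^T x* = b^T y*. Confirmed.

63.8182


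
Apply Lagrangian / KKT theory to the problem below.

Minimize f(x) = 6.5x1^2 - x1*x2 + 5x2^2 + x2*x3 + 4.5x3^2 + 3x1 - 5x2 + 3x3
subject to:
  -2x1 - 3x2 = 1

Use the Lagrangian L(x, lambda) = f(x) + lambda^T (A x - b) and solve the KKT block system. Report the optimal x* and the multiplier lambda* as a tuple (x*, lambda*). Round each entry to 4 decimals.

Form the Lagrangian:
  L(x, lambda) = (1/2) x^T Q x + c^T x + lambda^T (A x - b)
Stationarity (grad_x L = 0): Q x + c + A^T lambda = 0.
Primal feasibility: A x = b.

This gives the KKT block system:
  [ Q   A^T ] [ x     ]   [-c ]
  [ A    0  ] [ lambda ] = [ b ]

Solving the linear system:
  x*      = (-0.4852, -0.0099, -0.3322)
  lambda* = (-1.6486)
  f(x*)   = -0.3771

x* = (-0.4852, -0.0099, -0.3322), lambda* = (-1.6486)


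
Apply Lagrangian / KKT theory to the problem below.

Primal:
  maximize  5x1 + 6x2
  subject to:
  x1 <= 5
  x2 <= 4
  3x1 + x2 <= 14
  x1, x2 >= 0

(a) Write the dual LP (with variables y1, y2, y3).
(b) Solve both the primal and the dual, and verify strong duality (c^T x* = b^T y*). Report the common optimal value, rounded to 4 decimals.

The standard primal-dual pair for 'max c^T x s.t. A x <= b, x >= 0' is:
  Dual:  min b^T y  s.t.  A^T y >= c,  y >= 0.

So the dual LP is:
  minimize  5y1 + 4y2 + 14y3
  subject to:
    y1 + 3y3 >= 5
    y2 + y3 >= 6
    y1, y2, y3 >= 0

Solving the primal: x* = (3.3333, 4).
  primal value c^T x* = 40.6667.
Solving the dual: y* = (0, 4.3333, 1.6667).
  dual value b^T y* = 40.6667.
Strong duality: c^T x* = b^T y*. Confirmed.

40.6667


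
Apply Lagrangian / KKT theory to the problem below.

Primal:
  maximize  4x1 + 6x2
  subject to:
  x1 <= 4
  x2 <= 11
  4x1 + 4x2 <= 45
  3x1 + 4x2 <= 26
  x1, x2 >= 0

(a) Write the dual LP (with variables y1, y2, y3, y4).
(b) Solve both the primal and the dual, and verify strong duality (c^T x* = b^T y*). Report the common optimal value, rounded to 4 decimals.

The standard primal-dual pair for 'max c^T x s.t. A x <= b, x >= 0' is:
  Dual:  min b^T y  s.t.  A^T y >= c,  y >= 0.

So the dual LP is:
  minimize  4y1 + 11y2 + 45y3 + 26y4
  subject to:
    y1 + 4y3 + 3y4 >= 4
    y2 + 4y3 + 4y4 >= 6
    y1, y2, y3, y4 >= 0

Solving the primal: x* = (0, 6.5).
  primal value c^T x* = 39.
Solving the dual: y* = (0, 0, 0, 1.5).
  dual value b^T y* = 39.
Strong duality: c^T x* = b^T y*. Confirmed.

39


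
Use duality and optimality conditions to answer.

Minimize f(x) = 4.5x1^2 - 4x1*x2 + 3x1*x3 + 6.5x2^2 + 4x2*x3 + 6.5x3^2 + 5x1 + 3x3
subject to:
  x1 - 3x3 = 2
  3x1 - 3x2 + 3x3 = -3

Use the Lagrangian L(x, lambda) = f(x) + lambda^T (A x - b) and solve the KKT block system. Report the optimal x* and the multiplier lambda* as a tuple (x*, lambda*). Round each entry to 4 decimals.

Form the Lagrangian:
  L(x, lambda) = (1/2) x^T Q x + c^T x + lambda^T (A x - b)
Stationarity (grad_x L = 0): Q x + c + A^T lambda = 0.
Primal feasibility: A x = b.

This gives the KKT block system:
  [ Q   A^T ] [ x     ]   [-c ]
  [ A    0  ] [ lambda ] = [ b ]

Solving the linear system:
  x*      = (-0.0859, 0.2187, -0.6953)
  lambda* = (-1.6719, 0.1354)
  f(x*)   = 0.6172

x* = (-0.0859, 0.2187, -0.6953), lambda* = (-1.6719, 0.1354)


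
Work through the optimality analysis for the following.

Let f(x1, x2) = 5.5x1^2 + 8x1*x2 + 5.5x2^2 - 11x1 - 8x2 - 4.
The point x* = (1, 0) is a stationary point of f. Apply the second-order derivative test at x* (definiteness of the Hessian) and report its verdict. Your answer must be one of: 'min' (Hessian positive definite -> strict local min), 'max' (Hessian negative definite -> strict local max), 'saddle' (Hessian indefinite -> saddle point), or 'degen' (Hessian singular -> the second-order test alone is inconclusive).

Compute the Hessian H = grad^2 f:
  H = [[11, 8], [8, 11]]
Verify stationarity: grad f(x*) = H x* + g = (0, 0).
Eigenvalues of H: 3, 19.
Both eigenvalues > 0, so H is positive definite -> x* is a strict local min.

min


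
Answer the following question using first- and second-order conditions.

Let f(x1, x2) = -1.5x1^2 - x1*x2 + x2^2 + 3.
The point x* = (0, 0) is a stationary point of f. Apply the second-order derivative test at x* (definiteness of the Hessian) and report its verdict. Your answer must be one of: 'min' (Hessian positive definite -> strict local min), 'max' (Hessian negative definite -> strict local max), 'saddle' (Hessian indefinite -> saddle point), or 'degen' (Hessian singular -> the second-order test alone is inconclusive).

Compute the Hessian H = grad^2 f:
  H = [[-3, -1], [-1, 2]]
Verify stationarity: grad f(x*) = H x* + g = (0, 0).
Eigenvalues of H: -3.1926, 2.1926.
Eigenvalues have mixed signs, so H is indefinite -> x* is a saddle point.

saddle


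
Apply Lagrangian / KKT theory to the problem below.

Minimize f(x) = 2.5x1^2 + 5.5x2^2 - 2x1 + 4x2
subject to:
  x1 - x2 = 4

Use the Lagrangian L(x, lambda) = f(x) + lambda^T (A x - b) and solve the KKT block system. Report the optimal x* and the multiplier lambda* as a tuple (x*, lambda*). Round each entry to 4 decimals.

Form the Lagrangian:
  L(x, lambda) = (1/2) x^T Q x + c^T x + lambda^T (A x - b)
Stationarity (grad_x L = 0): Q x + c + A^T lambda = 0.
Primal feasibility: A x = b.

This gives the KKT block system:
  [ Q   A^T ] [ x     ]   [-c ]
  [ A    0  ] [ lambda ] = [ b ]

Solving the linear system:
  x*      = (2.625, -1.375)
  lambda* = (-11.125)
  f(x*)   = 16.875

x* = (2.625, -1.375), lambda* = (-11.125)


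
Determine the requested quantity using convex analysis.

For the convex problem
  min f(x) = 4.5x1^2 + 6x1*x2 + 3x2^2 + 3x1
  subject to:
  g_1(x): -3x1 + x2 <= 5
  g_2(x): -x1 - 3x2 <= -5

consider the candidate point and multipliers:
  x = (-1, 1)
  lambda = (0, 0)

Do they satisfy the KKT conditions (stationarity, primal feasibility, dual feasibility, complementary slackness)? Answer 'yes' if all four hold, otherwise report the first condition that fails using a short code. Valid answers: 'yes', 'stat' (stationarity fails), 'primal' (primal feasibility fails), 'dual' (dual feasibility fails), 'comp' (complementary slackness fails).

Gradient of f: grad f(x) = Q x + c = (0, 0)
Constraint values g_i(x) = a_i^T x - b_i:
  g_1((-1, 1)) = -1
  g_2((-1, 1)) = 3
Stationarity residual: grad f(x) + sum_i lambda_i a_i = (0, 0)
  -> stationarity OK
Primal feasibility (all g_i <= 0): FAILS
Dual feasibility (all lambda_i >= 0): OK
Complementary slackness (lambda_i * g_i(x) = 0 for all i): OK

Verdict: the first failing condition is primal_feasibility -> primal.

primal


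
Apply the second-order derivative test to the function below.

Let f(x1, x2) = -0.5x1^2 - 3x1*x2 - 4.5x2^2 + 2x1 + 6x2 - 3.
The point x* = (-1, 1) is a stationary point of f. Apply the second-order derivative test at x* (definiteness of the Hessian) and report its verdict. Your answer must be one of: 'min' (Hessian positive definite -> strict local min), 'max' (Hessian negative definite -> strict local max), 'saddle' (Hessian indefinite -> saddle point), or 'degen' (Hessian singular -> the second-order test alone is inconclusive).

Compute the Hessian H = grad^2 f:
  H = [[-1, -3], [-3, -9]]
Verify stationarity: grad f(x*) = H x* + g = (0, 0).
Eigenvalues of H: -10, 0.
H has a zero eigenvalue (singular; negative semidefinite but not definite), so H is neither positive definite, negative definite, nor indefinite. The second-order test alone is inconclusive -> degen.
(Indeed, f is constant along the null direction of H through x*, so x* is not a strict local extremum.)

degen


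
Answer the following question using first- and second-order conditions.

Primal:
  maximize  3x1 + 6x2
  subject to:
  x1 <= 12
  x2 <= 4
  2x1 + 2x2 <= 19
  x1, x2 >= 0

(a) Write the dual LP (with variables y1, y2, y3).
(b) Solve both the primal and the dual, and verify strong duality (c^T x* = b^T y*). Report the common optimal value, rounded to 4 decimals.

The standard primal-dual pair for 'max c^T x s.t. A x <= b, x >= 0' is:
  Dual:  min b^T y  s.t.  A^T y >= c,  y >= 0.

So the dual LP is:
  minimize  12y1 + 4y2 + 19y3
  subject to:
    y1 + 2y3 >= 3
    y2 + 2y3 >= 6
    y1, y2, y3 >= 0

Solving the primal: x* = (5.5, 4).
  primal value c^T x* = 40.5.
Solving the dual: y* = (0, 3, 1.5).
  dual value b^T y* = 40.5.
Strong duality: c^T x* = b^T y*. Confirmed.

40.5


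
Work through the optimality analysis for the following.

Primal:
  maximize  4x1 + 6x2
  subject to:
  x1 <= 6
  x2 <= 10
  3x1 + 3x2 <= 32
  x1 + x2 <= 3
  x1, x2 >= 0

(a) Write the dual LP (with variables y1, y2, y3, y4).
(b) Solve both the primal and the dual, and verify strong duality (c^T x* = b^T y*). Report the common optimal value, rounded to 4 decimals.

The standard primal-dual pair for 'max c^T x s.t. A x <= b, x >= 0' is:
  Dual:  min b^T y  s.t.  A^T y >= c,  y >= 0.

So the dual LP is:
  minimize  6y1 + 10y2 + 32y3 + 3y4
  subject to:
    y1 + 3y3 + y4 >= 4
    y2 + 3y3 + y4 >= 6
    y1, y2, y3, y4 >= 0

Solving the primal: x* = (0, 3).
  primal value c^T x* = 18.
Solving the dual: y* = (0, 0, 0, 6).
  dual value b^T y* = 18.
Strong duality: c^T x* = b^T y*. Confirmed.

18


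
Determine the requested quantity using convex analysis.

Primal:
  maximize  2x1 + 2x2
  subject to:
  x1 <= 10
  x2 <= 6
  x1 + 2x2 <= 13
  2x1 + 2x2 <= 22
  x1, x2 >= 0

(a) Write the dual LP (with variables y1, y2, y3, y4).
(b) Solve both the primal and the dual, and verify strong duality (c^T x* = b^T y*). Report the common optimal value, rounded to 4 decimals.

The standard primal-dual pair for 'max c^T x s.t. A x <= b, x >= 0' is:
  Dual:  min b^T y  s.t.  A^T y >= c,  y >= 0.

So the dual LP is:
  minimize  10y1 + 6y2 + 13y3 + 22y4
  subject to:
    y1 + y3 + 2y4 >= 2
    y2 + 2y3 + 2y4 >= 2
    y1, y2, y3, y4 >= 0

Solving the primal: x* = (10, 1).
  primal value c^T x* = 22.
Solving the dual: y* = (0, 0, 0, 1).
  dual value b^T y* = 22.
Strong duality: c^T x* = b^T y*. Confirmed.

22


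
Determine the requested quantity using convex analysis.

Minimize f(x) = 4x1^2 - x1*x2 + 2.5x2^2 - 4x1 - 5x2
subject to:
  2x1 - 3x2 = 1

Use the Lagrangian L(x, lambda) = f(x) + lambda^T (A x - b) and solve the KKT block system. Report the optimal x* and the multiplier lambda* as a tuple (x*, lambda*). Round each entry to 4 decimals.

Form the Lagrangian:
  L(x, lambda) = (1/2) x^T Q x + c^T x + lambda^T (A x - b)
Stationarity (grad_x L = 0): Q x + c + A^T lambda = 0.
Primal feasibility: A x = b.

This gives the KKT block system:
  [ Q   A^T ] [ x     ]   [-c ]
  [ A    0  ] [ lambda ] = [ b ]

Solving the linear system:
  x*      = (0.9125, 0.275)
  lambda* = (-1.5125)
  f(x*)   = -1.7563

x* = (0.9125, 0.275), lambda* = (-1.5125)


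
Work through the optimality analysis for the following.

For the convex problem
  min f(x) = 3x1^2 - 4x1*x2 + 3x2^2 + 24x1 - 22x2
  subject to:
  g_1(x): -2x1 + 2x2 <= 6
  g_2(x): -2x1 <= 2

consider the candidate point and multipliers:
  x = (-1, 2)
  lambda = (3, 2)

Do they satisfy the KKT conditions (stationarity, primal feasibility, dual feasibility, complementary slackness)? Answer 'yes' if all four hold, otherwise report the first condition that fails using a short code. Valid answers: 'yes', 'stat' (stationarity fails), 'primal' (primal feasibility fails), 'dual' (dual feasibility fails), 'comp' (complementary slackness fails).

Gradient of f: grad f(x) = Q x + c = (10, -6)
Constraint values g_i(x) = a_i^T x - b_i:
  g_1((-1, 2)) = 0
  g_2((-1, 2)) = 0
Stationarity residual: grad f(x) + sum_i lambda_i a_i = (0, 0)
  -> stationarity OK
Primal feasibility (all g_i <= 0): OK
Dual feasibility (all lambda_i >= 0): OK
Complementary slackness (lambda_i * g_i(x) = 0 for all i): OK

Verdict: yes, KKT holds.

yes


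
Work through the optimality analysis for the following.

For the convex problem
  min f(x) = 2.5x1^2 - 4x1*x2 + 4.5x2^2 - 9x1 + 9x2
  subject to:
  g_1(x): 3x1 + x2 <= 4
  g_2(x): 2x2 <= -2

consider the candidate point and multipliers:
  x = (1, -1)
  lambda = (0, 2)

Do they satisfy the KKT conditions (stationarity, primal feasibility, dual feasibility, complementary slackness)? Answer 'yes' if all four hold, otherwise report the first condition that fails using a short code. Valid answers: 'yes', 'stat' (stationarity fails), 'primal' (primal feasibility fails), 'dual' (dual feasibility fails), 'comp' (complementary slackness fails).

Gradient of f: grad f(x) = Q x + c = (0, -4)
Constraint values g_i(x) = a_i^T x - b_i:
  g_1((1, -1)) = -2
  g_2((1, -1)) = 0
Stationarity residual: grad f(x) + sum_i lambda_i a_i = (0, 0)
  -> stationarity OK
Primal feasibility (all g_i <= 0): OK
Dual feasibility (all lambda_i >= 0): OK
Complementary slackness (lambda_i * g_i(x) = 0 for all i): OK

Verdict: yes, KKT holds.

yes


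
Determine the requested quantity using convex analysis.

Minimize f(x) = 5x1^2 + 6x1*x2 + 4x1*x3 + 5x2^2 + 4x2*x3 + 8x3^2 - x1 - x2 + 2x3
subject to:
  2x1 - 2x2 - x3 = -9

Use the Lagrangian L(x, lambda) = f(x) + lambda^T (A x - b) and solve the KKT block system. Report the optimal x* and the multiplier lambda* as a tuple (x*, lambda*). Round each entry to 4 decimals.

Form the Lagrangian:
  L(x, lambda) = (1/2) x^T Q x + c^T x + lambda^T (A x - b)
Stationarity (grad_x L = 0): Q x + c + A^T lambda = 0.
Primal feasibility: A x = b.

This gives the KKT block system:
  [ Q   A^T ] [ x     ]   [-c ]
  [ A    0  ] [ lambda ] = [ b ]

Solving the linear system:
  x*      = (-2.1875, 2.2435, 0.1379)
  lambda* = (4.431)
  f(x*)   = 20.0496

x* = (-2.1875, 2.2435, 0.1379), lambda* = (4.431)


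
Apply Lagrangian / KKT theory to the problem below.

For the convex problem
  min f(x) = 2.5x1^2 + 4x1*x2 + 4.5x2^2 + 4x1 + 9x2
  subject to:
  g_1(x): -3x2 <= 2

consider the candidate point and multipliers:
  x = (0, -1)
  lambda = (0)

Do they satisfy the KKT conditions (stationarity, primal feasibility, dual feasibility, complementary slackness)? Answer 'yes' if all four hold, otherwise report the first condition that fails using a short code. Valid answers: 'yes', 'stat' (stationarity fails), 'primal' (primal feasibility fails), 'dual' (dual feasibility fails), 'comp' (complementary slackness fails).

Gradient of f: grad f(x) = Q x + c = (0, 0)
Constraint values g_i(x) = a_i^T x - b_i:
  g_1((0, -1)) = 1
Stationarity residual: grad f(x) + sum_i lambda_i a_i = (0, 0)
  -> stationarity OK
Primal feasibility (all g_i <= 0): FAILS
Dual feasibility (all lambda_i >= 0): OK
Complementary slackness (lambda_i * g_i(x) = 0 for all i): OK

Verdict: the first failing condition is primal_feasibility -> primal.

primal


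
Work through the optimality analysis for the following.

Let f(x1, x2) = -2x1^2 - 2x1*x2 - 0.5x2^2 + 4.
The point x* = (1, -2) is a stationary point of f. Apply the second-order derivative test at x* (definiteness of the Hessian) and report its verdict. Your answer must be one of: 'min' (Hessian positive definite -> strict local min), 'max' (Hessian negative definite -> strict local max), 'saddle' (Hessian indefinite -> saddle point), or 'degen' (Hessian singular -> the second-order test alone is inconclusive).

Compute the Hessian H = grad^2 f:
  H = [[-4, -2], [-2, -1]]
Verify stationarity: grad f(x*) = H x* + g = (0, 0).
Eigenvalues of H: -5, 0.
H has a zero eigenvalue (singular; negative semidefinite but not definite), so H is neither positive definite, negative definite, nor indefinite. The second-order test alone is inconclusive -> degen.
(Indeed, f is constant along the null direction of H through x*, so x* is not a strict local extremum.)

degen


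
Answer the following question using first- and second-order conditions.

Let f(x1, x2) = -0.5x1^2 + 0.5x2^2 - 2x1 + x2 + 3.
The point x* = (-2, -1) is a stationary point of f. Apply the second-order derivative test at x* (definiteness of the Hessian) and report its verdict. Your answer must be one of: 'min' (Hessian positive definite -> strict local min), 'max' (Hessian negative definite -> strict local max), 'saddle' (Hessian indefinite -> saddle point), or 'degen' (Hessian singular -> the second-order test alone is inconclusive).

Compute the Hessian H = grad^2 f:
  H = [[-1, 0], [0, 1]]
Verify stationarity: grad f(x*) = H x* + g = (0, 0).
Eigenvalues of H: -1, 1.
Eigenvalues have mixed signs, so H is indefinite -> x* is a saddle point.

saddle


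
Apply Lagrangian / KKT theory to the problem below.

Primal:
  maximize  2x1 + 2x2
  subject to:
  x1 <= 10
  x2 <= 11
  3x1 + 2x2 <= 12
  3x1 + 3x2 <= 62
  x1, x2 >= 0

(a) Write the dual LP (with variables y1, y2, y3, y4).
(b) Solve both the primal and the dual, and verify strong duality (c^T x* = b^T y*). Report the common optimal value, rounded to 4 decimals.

The standard primal-dual pair for 'max c^T x s.t. A x <= b, x >= 0' is:
  Dual:  min b^T y  s.t.  A^T y >= c,  y >= 0.

So the dual LP is:
  minimize  10y1 + 11y2 + 12y3 + 62y4
  subject to:
    y1 + 3y3 + 3y4 >= 2
    y2 + 2y3 + 3y4 >= 2
    y1, y2, y3, y4 >= 0

Solving the primal: x* = (0, 6).
  primal value c^T x* = 12.
Solving the dual: y* = (0, 0, 1, 0).
  dual value b^T y* = 12.
Strong duality: c^T x* = b^T y*. Confirmed.

12


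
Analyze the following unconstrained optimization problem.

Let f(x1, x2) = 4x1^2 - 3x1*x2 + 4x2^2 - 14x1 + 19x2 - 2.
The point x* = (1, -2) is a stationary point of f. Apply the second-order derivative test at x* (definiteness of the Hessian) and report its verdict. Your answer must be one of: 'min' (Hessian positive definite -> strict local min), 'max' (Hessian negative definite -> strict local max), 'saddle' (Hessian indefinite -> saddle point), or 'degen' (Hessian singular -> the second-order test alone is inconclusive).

Compute the Hessian H = grad^2 f:
  H = [[8, -3], [-3, 8]]
Verify stationarity: grad f(x*) = H x* + g = (0, 0).
Eigenvalues of H: 5, 11.
Both eigenvalues > 0, so H is positive definite -> x* is a strict local min.

min


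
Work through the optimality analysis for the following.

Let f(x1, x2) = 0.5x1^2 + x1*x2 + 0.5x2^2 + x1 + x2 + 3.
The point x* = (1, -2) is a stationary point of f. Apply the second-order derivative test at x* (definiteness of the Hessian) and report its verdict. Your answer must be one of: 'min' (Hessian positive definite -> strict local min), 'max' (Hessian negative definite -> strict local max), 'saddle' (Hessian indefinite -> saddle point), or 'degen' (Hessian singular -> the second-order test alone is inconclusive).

Compute the Hessian H = grad^2 f:
  H = [[1, 1], [1, 1]]
Verify stationarity: grad f(x*) = H x* + g = (0, 0).
Eigenvalues of H: 0, 2.
H has a zero eigenvalue (singular; positive semidefinite but not definite), so H is neither positive definite, negative definite, nor indefinite. The second-order test alone is inconclusive -> degen.
(Indeed, f is constant along the null direction of H through x*, so x* is not a strict local extremum.)

degen


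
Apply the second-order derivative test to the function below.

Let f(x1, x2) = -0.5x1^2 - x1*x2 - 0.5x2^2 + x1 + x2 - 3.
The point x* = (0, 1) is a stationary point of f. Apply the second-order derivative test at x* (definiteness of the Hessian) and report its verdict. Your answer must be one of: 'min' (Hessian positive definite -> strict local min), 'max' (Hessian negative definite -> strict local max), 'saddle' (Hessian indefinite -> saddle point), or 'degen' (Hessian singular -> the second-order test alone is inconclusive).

Compute the Hessian H = grad^2 f:
  H = [[-1, -1], [-1, -1]]
Verify stationarity: grad f(x*) = H x* + g = (0, 0).
Eigenvalues of H: -2, 0.
H has a zero eigenvalue (singular; negative semidefinite but not definite), so H is neither positive definite, negative definite, nor indefinite. The second-order test alone is inconclusive -> degen.
(Indeed, f is constant along the null direction of H through x*, so x* is not a strict local extremum.)

degen


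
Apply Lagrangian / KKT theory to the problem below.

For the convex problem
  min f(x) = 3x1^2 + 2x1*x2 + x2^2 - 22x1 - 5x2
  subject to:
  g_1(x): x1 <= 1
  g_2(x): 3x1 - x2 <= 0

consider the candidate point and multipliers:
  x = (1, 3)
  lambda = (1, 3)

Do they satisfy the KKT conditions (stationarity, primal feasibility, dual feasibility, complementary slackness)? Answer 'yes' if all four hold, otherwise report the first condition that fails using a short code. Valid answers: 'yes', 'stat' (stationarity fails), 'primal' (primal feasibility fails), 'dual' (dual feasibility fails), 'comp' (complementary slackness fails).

Gradient of f: grad f(x) = Q x + c = (-10, 3)
Constraint values g_i(x) = a_i^T x - b_i:
  g_1((1, 3)) = 0
  g_2((1, 3)) = 0
Stationarity residual: grad f(x) + sum_i lambda_i a_i = (0, 0)
  -> stationarity OK
Primal feasibility (all g_i <= 0): OK
Dual feasibility (all lambda_i >= 0): OK
Complementary slackness (lambda_i * g_i(x) = 0 for all i): OK

Verdict: yes, KKT holds.

yes


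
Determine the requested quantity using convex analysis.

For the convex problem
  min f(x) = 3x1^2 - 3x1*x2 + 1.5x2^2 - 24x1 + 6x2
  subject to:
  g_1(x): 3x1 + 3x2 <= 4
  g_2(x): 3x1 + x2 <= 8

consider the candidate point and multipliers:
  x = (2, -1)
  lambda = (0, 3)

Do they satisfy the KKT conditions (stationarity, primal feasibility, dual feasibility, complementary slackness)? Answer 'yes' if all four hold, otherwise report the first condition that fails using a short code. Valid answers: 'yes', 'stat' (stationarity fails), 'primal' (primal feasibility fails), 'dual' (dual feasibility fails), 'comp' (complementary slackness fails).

Gradient of f: grad f(x) = Q x + c = (-9, -3)
Constraint values g_i(x) = a_i^T x - b_i:
  g_1((2, -1)) = -1
  g_2((2, -1)) = -3
Stationarity residual: grad f(x) + sum_i lambda_i a_i = (0, 0)
  -> stationarity OK
Primal feasibility (all g_i <= 0): OK
Dual feasibility (all lambda_i >= 0): OK
Complementary slackness (lambda_i * g_i(x) = 0 for all i): FAILS

Verdict: the first failing condition is complementary_slackness -> comp.

comp


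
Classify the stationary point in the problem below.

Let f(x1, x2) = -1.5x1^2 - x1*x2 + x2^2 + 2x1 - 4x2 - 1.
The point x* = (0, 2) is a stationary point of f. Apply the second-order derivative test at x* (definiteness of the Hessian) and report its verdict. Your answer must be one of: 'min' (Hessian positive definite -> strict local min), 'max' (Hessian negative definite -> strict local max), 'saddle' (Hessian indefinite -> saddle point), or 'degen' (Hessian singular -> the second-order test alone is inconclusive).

Compute the Hessian H = grad^2 f:
  H = [[-3, -1], [-1, 2]]
Verify stationarity: grad f(x*) = H x* + g = (0, 0).
Eigenvalues of H: -3.1926, 2.1926.
Eigenvalues have mixed signs, so H is indefinite -> x* is a saddle point.

saddle


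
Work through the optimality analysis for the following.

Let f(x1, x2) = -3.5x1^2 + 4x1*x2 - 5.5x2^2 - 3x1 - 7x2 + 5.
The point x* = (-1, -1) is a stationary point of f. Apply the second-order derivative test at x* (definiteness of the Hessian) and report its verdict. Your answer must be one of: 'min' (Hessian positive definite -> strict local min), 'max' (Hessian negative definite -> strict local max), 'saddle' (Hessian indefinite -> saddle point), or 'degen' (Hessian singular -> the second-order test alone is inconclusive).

Compute the Hessian H = grad^2 f:
  H = [[-7, 4], [4, -11]]
Verify stationarity: grad f(x*) = H x* + g = (0, 0).
Eigenvalues of H: -13.4721, -4.5279.
Both eigenvalues < 0, so H is negative definite -> x* is a strict local max.

max


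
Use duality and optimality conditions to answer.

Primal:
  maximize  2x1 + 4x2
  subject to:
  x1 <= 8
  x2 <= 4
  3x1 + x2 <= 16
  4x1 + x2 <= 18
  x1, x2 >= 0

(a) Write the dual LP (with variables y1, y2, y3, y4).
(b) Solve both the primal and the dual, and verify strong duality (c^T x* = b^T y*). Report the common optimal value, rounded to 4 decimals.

The standard primal-dual pair for 'max c^T x s.t. A x <= b, x >= 0' is:
  Dual:  min b^T y  s.t.  A^T y >= c,  y >= 0.

So the dual LP is:
  minimize  8y1 + 4y2 + 16y3 + 18y4
  subject to:
    y1 + 3y3 + 4y4 >= 2
    y2 + y3 + y4 >= 4
    y1, y2, y3, y4 >= 0

Solving the primal: x* = (3.5, 4).
  primal value c^T x* = 23.
Solving the dual: y* = (0, 3.5, 0, 0.5).
  dual value b^T y* = 23.
Strong duality: c^T x* = b^T y*. Confirmed.

23


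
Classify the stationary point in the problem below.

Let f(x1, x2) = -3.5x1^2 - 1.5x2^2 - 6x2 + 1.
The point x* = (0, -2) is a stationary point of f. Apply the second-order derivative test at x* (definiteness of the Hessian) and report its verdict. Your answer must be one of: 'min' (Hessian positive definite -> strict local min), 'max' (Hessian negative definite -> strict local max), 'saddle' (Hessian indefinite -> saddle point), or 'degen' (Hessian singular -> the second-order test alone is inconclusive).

Compute the Hessian H = grad^2 f:
  H = [[-7, 0], [0, -3]]
Verify stationarity: grad f(x*) = H x* + g = (0, 0).
Eigenvalues of H: -7, -3.
Both eigenvalues < 0, so H is negative definite -> x* is a strict local max.

max


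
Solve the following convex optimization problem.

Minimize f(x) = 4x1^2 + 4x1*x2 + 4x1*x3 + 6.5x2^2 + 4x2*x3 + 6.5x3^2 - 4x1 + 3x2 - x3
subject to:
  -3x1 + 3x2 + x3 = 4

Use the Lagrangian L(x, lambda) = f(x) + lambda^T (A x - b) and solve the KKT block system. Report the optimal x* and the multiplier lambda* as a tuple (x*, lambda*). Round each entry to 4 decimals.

Form the Lagrangian:
  L(x, lambda) = (1/2) x^T Q x + c^T x + lambda^T (A x - b)
Stationarity (grad_x L = 0): Q x + c + A^T lambda = 0.
Primal feasibility: A x = b.

This gives the KKT block system:
  [ Q   A^T ] [ x     ]   [-c ]
  [ A    0  ] [ lambda ] = [ b ]

Solving the linear system:
  x*      = (-0.7762, 0.4367, 0.3613)
  lambda* = (-2.3392)
  f(x*)   = 6.7051

x* = (-0.7762, 0.4367, 0.3613), lambda* = (-2.3392)


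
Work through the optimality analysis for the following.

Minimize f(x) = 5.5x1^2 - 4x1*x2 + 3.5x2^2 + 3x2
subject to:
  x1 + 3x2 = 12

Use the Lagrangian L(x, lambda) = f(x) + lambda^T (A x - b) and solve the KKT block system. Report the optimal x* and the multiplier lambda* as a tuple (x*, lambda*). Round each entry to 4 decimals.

Form the Lagrangian:
  L(x, lambda) = (1/2) x^T Q x + c^T x + lambda^T (A x - b)
Stationarity (grad_x L = 0): Q x + c + A^T lambda = 0.
Primal feasibility: A x = b.

This gives the KKT block system:
  [ Q   A^T ] [ x     ]   [-c ]
  [ A    0  ] [ lambda ] = [ b ]

Solving the linear system:
  x*      = (1.8231, 3.3923)
  lambda* = (-6.4846)
  f(x*)   = 43.9962

x* = (1.8231, 3.3923), lambda* = (-6.4846)
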